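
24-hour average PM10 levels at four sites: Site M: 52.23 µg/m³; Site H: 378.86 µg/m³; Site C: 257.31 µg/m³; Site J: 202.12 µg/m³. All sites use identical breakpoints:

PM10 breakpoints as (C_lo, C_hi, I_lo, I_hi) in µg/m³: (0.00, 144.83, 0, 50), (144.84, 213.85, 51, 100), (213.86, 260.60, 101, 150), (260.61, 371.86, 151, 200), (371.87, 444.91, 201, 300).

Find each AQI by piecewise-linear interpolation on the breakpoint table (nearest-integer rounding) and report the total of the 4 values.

467

Site M: row 0.00–144.83 (AQI 0–50). (50−0)·(52.23−0.00)/(144.83−0.00) + 0 = 50·52.23/144.83 + 0 ≈ 18.03 → 18.
Site H: 378.86 ∈ [371.87, 444.91] ↔ index [201, 300].
201 + (378.86−371.87)·(300−201)/(444.91−371.87) = 201 + 6.99·99/73.04 ≈ 210.47, so AQI = 210.
Site C: 257.31 lies in 213.86–260.60, so I_lo=101, I_hi=150, C_lo=213.86, C_hi=260.60.
(150−101)/(260.60−213.86) × (257.31−213.86) + 101 = 49/46.74 × 43.45 + 101 ≈ 146.55 → 147.
Site J: row 144.84–213.85 (AQI 51–100). (100−51)·(202.12−144.84)/(213.85−144.84) + 51 = 49·57.28/69.01 + 51 ≈ 91.67 → 92.
AQIs: Site M=18, Site H=210, Site C=147, Site J=92. Sum = 18 + 210 + 147 + 92 = 467.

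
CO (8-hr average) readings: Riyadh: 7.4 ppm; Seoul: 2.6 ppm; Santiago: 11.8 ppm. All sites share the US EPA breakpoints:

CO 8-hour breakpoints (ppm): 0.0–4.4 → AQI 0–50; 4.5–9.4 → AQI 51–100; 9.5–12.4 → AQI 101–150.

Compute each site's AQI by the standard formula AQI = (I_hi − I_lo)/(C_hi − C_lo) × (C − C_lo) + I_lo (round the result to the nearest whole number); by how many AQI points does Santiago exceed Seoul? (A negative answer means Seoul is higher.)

110

Riyadh: 7.4 lies in 4.5–9.4, so I_lo=51, I_hi=100, C_lo=4.5, C_hi=9.4.
(100−51)/(9.4−4.5) × (7.4−4.5) + 51 = 49/4.9 × 2.9 + 51 ≈ 80.00 → 80.
Seoul 2.6: bracket 0.0–4.4 → index 0–50; slope 50/4.4, offset 2.6.
AQI = 0 + 50/4.4·2.6 ≈ 29.55 ⇒ 30.
Santiago: 11.8 ∈ [9.5, 12.4] ↔ index [101, 150].
101 + (11.8−9.5)·(150−101)/(12.4−9.5) = 101 + 2.3·49/2.9 ≈ 139.86, so AQI = 140.
AQIs: Riyadh=80, Seoul=30, Santiago=140. Santiago (140) − Seoul (30) = 110.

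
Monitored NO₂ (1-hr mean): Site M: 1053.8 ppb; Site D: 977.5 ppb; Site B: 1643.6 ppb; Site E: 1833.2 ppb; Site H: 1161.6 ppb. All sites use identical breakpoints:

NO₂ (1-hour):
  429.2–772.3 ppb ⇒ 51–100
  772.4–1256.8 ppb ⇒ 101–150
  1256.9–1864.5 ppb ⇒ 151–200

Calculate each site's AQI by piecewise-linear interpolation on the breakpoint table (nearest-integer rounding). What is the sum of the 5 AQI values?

770

Site M: row 772.4–1256.8 (AQI 101–150). (150−101)·(1053.8−772.4)/(1256.8−772.4) + 101 = 49·281.4/484.4 + 101 ≈ 129.47 → 129.
Site D: row 772.4–1256.8 (AQI 101–150). (150−101)·(977.5−772.4)/(1256.8−772.4) + 101 = 49·205.1/484.4 + 101 ≈ 121.75 → 122.
Site B: 1643.6 lies in 1256.9–1864.5, so I_lo=151, I_hi=200, C_lo=1256.9, C_hi=1864.5.
(200−151)/(1864.5−1256.9) × (1643.6−1256.9) + 151 = 49/607.6 × 386.7 + 151 ≈ 182.19 → 182.
Site E: 1833.2 ∈ [1256.9, 1864.5] ↔ index [151, 200].
151 + (1833.2−1256.9)·(200−151)/(1864.5−1256.9) = 151 + 576.3·49/607.6 ≈ 197.48, so AQI = 197.
Site H 1161.6: bracket 772.4–1256.8 → index 101–150; slope 49/484.4, offset 389.2.
AQI = 101 + 49/484.4·389.2 ≈ 140.37 ⇒ 140.
AQIs: Site M=129, Site D=122, Site B=182, Site E=197, Site H=140. Sum = 129 + 122 + 182 + 197 + 140 = 770.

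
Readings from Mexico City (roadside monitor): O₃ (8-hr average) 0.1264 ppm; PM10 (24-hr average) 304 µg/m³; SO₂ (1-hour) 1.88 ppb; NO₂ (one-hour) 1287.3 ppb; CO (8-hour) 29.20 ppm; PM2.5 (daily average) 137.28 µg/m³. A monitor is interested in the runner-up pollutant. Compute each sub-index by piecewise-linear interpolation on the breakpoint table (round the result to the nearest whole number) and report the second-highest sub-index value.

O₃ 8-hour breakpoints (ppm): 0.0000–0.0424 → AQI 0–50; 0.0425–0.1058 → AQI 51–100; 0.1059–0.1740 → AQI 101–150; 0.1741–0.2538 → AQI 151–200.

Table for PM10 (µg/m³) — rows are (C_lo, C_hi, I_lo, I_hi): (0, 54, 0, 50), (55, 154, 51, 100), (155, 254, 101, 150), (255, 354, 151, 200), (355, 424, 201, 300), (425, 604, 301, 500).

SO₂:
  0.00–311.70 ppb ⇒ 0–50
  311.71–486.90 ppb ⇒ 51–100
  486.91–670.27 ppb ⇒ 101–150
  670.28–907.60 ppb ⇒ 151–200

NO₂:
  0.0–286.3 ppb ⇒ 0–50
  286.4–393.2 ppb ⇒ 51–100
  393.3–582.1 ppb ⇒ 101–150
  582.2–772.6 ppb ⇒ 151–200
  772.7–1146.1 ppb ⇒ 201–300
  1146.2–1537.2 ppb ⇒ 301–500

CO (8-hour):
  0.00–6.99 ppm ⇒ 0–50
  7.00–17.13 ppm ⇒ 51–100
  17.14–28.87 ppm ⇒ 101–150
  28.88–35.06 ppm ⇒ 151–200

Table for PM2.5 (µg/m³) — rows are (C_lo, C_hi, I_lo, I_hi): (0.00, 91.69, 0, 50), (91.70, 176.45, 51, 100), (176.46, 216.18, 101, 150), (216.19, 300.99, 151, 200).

175

O₃: 0.1264 lies in 0.1059–0.1740, so I_lo=101, I_hi=150, C_lo=0.1059, C_hi=0.1740.
(150−101)/(0.1740−0.1059) × (0.1264−0.1059) + 101 = 49/0.0681 × 0.0205 + 101 ≈ 115.75 → 116.
PM10 304: bracket 255–354 → index 151–200; slope 49/99, offset 49.
AQI = 151 + 49/99·49 ≈ 175.25 ⇒ 175.
SO₂: row 0.00–311.70 (AQI 0–50). (50−0)·(1.88−0.00)/(311.70−0.00) + 0 = 50·1.88/311.70 + 0 ≈ 0.30 → 0.
NO₂ 1287.3: bracket 1146.2–1537.2 → index 301–500; slope 199/391.0, offset 141.1.
AQI = 301 + 199/391.0·141.1 ≈ 372.81 ⇒ 373.
CO: 29.20 ∈ [28.88, 35.06] ↔ index [151, 200].
151 + (29.20−28.88)·(200−151)/(35.06−28.88) = 151 + 0.32·49/6.18 ≈ 153.54, so AQI = 154.
PM2.5: row 91.70–176.45 (AQI 51–100). (100−51)·(137.28−91.70)/(176.45−91.70) + 51 = 49·45.58/84.75 + 51 ≈ 77.35 → 77.
Sub-indices: O₃→116, PM10→175, SO₂→0, NO₂→373, CO→154, PM2.5→77. Ranked high→low: 373, 175, 154, 116, 77, 0. Second-highest sub-index = 175.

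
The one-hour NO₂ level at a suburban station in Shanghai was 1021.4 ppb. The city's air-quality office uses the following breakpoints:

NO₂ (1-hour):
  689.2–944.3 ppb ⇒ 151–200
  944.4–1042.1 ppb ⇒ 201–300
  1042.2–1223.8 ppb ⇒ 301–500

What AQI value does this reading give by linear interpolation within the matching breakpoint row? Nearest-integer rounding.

NO₂: row 944.4–1042.1 (AQI 201–300). (300−201)·(1021.4−944.4)/(1042.1−944.4) + 201 = 99·77.0/97.7 + 201 ≈ 279.02 → 279.
AQI 279 falls in the Very Unhealthy category.

279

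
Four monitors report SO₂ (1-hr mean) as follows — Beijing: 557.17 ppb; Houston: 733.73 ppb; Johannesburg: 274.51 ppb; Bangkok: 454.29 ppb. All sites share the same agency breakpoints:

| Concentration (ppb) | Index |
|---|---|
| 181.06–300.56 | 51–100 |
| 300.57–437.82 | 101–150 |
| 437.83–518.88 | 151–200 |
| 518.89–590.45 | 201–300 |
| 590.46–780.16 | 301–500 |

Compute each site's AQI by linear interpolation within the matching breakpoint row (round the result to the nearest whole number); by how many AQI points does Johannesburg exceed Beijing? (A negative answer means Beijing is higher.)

-165

Beijing: 557.17 ∈ [518.89, 590.45] ↔ index [201, 300].
201 + (557.17−518.89)·(300−201)/(590.45−518.89) = 201 + 38.28·99/71.56 ≈ 253.96, so AQI = 254.
Houston 733.73: bracket 590.46–780.16 → index 301–500; slope 199/189.70, offset 143.27.
AQI = 301 + 199/189.70·143.27 ≈ 451.29 ⇒ 451.
Johannesburg: 274.51 lies in 181.06–300.56, so I_lo=51, I_hi=100, C_lo=181.06, C_hi=300.56.
(100−51)/(300.56−181.06) × (274.51−181.06) + 51 = 49/119.50 × 93.45 + 51 ≈ 89.32 → 89.
Bangkok: row 437.83–518.88 (AQI 151–200). (200−151)·(454.29−437.83)/(518.88−437.83) + 151 = 49·16.46/81.05 + 151 ≈ 160.95 → 161.
AQIs: Beijing=254, Houston=451, Johannesburg=89, Bangkok=161. Johannesburg (89) − Beijing (254) = -165.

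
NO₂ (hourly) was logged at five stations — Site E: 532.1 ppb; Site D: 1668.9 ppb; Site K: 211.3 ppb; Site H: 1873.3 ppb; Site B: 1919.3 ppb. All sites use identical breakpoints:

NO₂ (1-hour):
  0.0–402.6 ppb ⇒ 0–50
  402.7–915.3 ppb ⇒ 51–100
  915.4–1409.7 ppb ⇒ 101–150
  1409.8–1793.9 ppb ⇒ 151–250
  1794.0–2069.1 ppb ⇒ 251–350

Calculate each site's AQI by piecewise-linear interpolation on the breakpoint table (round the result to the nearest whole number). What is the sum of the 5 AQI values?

Site E 532.1: bracket 402.7–915.3 → index 51–100; slope 49/512.6, offset 129.4.
AQI = 51 + 49/512.6·129.4 ≈ 63.37 ⇒ 63.
Site D: 1668.9 ∈ [1409.8, 1793.9] ↔ index [151, 250].
151 + (1668.9−1409.8)·(250−151)/(1793.9−1409.8) = 151 + 259.1·99/384.1 ≈ 217.78, so AQI = 218.
Site K: row 0.0–402.6 (AQI 0–50). (50−0)·(211.3−0.0)/(402.6−0.0) + 0 = 50·211.3/402.6 + 0 ≈ 26.24 → 26.
Site H: row 1794.0–2069.1 (AQI 251–350). (350−251)·(1873.3−1794.0)/(2069.1−1794.0) + 251 = 99·79.3/275.1 + 251 ≈ 279.54 → 280.
Site B 1919.3: bracket 1794.0–2069.1 → index 251–350; slope 99/275.1, offset 125.3.
AQI = 251 + 99/275.1·125.3 ≈ 296.09 ⇒ 296.
AQIs: Site E=63, Site D=218, Site K=26, Site H=280, Site B=296. Sum = 63 + 218 + 26 + 280 + 296 = 883.

883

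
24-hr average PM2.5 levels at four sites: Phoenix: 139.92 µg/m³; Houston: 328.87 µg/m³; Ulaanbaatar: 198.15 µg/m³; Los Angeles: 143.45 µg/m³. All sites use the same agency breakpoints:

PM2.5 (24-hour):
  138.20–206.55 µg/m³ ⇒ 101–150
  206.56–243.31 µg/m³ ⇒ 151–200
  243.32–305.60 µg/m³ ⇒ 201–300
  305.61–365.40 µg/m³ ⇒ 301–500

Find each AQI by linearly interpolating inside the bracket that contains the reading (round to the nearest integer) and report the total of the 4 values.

Phoenix: row 138.20–206.55 (AQI 101–150). (150−101)·(139.92−138.20)/(206.55−138.20) + 101 = 49·1.72/68.35 + 101 ≈ 102.23 → 102.
Houston: row 305.61–365.40 (AQI 301–500). (500−301)·(328.87−305.61)/(365.40−305.61) + 301 = 199·23.26/59.79 + 301 ≈ 378.42 → 378.
Ulaanbaatar: 198.15 lies in 138.20–206.55, so I_lo=101, I_hi=150, C_lo=138.20, C_hi=206.55.
(150−101)/(206.55−138.20) × (198.15−138.20) + 101 = 49/68.35 × 59.95 + 101 ≈ 143.98 → 144.
Los Angeles 143.45: bracket 138.20–206.55 → index 101–150; slope 49/68.35, offset 5.25.
AQI = 101 + 49/68.35·5.25 ≈ 104.76 ⇒ 105.
AQIs: Phoenix=102, Houston=378, Ulaanbaatar=144, Los Angeles=105. Sum = 102 + 378 + 144 + 105 = 729.

729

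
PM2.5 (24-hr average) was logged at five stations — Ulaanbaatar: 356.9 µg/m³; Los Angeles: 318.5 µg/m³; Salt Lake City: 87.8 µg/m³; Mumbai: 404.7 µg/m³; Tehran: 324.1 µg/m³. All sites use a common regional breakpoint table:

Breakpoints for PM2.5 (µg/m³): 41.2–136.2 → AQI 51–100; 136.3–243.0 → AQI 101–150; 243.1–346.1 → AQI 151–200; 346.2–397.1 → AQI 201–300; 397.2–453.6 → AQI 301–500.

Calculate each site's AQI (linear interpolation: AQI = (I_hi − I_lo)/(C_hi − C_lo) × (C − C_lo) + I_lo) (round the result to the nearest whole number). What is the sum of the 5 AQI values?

1001

Ulaanbaatar: 356.9 lies in 346.2–397.1, so I_lo=201, I_hi=300, C_lo=346.2, C_hi=397.1.
(300−201)/(397.1−346.2) × (356.9−346.2) + 201 = 99/50.9 × 10.7 + 201 ≈ 221.81 → 222.
Los Angeles: 318.5 ∈ [243.1, 346.1] ↔ index [151, 200].
151 + (318.5−243.1)·(200−151)/(346.1−243.1) = 151 + 75.4·49/103.0 ≈ 186.87, so AQI = 187.
Salt Lake City: 87.8 ∈ [41.2, 136.2] ↔ index [51, 100].
51 + (87.8−41.2)·(100−51)/(136.2−41.2) = 51 + 46.6·49/95.0 ≈ 75.04, so AQI = 75.
Mumbai 404.7: bracket 397.2–453.6 → index 301–500; slope 199/56.4, offset 7.5.
AQI = 301 + 199/56.4·7.5 ≈ 327.46 ⇒ 327.
Tehran: 324.1 lies in 243.1–346.1, so I_lo=151, I_hi=200, C_lo=243.1, C_hi=346.1.
(200−151)/(346.1−243.1) × (324.1−243.1) + 151 = 49/103.0 × 81.0 + 151 ≈ 189.53 → 190.
AQIs: Ulaanbaatar=222, Los Angeles=187, Salt Lake City=75, Mumbai=327, Tehran=190. Sum = 222 + 187 + 75 + 327 + 190 = 1001.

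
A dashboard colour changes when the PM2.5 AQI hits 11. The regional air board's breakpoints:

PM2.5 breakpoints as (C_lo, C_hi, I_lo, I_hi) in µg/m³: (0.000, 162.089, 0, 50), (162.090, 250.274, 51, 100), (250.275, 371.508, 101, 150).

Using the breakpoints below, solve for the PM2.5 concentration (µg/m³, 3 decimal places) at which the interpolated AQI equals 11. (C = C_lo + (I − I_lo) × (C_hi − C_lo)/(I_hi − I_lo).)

AQI 11 lies in the 0–50 band, which corresponds to 0.000–162.089 µg/m³.
C = 0.000 + (11−0)×(162.089−0.000)/(50−0) = 0.000 + 11×162.089/50 ≈ 35.65958 µg/m³ → 35.660 µg/m³ to 3 dp.

35.660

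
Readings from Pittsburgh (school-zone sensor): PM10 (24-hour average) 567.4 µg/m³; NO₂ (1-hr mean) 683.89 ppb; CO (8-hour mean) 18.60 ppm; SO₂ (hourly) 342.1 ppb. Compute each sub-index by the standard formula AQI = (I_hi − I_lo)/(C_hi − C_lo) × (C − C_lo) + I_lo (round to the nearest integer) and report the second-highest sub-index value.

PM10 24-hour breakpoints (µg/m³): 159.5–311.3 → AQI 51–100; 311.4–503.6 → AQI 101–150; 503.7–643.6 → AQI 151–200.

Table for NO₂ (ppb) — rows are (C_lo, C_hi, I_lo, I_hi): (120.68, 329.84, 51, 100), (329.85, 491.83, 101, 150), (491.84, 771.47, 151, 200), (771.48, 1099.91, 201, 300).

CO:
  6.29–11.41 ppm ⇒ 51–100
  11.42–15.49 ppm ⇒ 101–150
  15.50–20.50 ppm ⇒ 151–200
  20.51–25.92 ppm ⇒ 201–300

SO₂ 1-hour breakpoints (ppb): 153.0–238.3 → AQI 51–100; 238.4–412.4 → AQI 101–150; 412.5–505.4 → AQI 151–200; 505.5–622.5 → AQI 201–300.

181

PM10: row 503.7–643.6 (AQI 151–200). (200−151)·(567.4−503.7)/(643.6−503.7) + 151 = 49·63.7/139.9 + 151 ≈ 173.31 → 173.
NO₂: 683.89 lies in 491.84–771.47, so I_lo=151, I_hi=200, C_lo=491.84, C_hi=771.47.
(200−151)/(771.47−491.84) × (683.89−491.84) + 151 = 49/279.63 × 192.05 + 151 ≈ 184.65 → 185.
CO: row 15.50–20.50 (AQI 151–200). (200−151)·(18.60−15.50)/(20.50−15.50) + 151 = 49·3.10/5.00 + 151 ≈ 181.38 → 181.
SO₂: row 238.4–412.4 (AQI 101–150). (150−101)·(342.1−238.4)/(412.4−238.4) + 101 = 49·103.7/174.0 + 101 ≈ 130.20 → 130.
Sub-indices: PM10→173, NO₂→185, CO→181, SO₂→130. Ranked high→low: 185, 181, 173, 130. Second-highest sub-index = 181.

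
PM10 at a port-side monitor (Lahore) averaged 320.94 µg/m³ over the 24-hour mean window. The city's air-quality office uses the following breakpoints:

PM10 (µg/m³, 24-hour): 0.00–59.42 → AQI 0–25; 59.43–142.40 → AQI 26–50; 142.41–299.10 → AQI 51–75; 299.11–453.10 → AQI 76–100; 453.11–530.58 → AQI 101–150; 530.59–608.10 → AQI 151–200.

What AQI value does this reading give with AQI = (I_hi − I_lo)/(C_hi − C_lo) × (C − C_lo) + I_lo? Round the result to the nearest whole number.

79

PM10: 320.94 ∈ [299.11, 453.10] ↔ index [76, 100].
76 + (320.94−299.11)·(100−76)/(453.10−299.11) = 76 + 21.83·24/153.99 ≈ 79.40, so AQI = 79.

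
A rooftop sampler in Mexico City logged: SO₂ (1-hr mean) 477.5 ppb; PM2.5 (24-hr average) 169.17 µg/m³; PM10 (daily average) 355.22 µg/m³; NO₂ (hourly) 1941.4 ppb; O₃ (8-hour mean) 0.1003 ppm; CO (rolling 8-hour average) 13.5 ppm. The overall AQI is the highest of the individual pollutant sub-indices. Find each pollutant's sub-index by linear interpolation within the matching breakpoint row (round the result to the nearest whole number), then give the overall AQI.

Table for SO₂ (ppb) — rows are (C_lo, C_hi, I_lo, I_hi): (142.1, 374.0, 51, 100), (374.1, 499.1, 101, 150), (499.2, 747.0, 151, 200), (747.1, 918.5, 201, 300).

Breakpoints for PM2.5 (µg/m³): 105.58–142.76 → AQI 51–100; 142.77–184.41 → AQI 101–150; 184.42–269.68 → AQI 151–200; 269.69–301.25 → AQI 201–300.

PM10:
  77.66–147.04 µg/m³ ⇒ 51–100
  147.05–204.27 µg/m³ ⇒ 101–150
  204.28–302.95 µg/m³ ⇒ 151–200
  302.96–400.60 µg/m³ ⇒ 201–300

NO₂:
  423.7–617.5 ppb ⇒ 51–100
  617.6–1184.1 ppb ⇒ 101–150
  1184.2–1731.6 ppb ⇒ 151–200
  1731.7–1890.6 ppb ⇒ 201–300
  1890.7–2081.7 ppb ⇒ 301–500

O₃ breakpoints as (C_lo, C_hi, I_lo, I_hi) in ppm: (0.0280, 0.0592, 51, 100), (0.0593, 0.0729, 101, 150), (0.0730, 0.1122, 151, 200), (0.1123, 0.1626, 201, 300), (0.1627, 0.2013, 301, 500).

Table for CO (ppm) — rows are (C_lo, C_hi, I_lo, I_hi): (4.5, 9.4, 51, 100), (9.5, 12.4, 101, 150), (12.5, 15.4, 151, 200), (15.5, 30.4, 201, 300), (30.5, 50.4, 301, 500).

SO₂: 477.5 lies in 374.1–499.1, so I_lo=101, I_hi=150, C_lo=374.1, C_hi=499.1.
(150−101)/(499.1−374.1) × (477.5−374.1) + 101 = 49/125.0 × 103.4 + 101 ≈ 141.53 → 142.
PM2.5: 169.17 lies in 142.77–184.41, so I_lo=101, I_hi=150, C_lo=142.77, C_hi=184.41.
(150−101)/(184.41−142.77) × (169.17−142.77) + 101 = 49/41.64 × 26.40 + 101 ≈ 132.07 → 132.
PM10 355.22: bracket 302.96–400.60 → index 201–300; slope 99/97.64, offset 52.26.
AQI = 201 + 99/97.64·52.26 ≈ 253.99 ⇒ 254.
NO₂ 1941.4: bracket 1890.7–2081.7 → index 301–500; slope 199/191.0, offset 50.7.
AQI = 301 + 199/191.0·50.7 ≈ 353.82 ⇒ 354.
O₃: row 0.0730–0.1122 (AQI 151–200). (200−151)·(0.1003−0.0730)/(0.1122−0.0730) + 151 = 49·0.0273/0.0392 + 151 ≈ 185.13 → 185.
CO 13.5: bracket 12.5–15.4 → index 151–200; slope 49/2.9, offset 1.0.
AQI = 151 + 49/2.9·1.0 ≈ 167.90 ⇒ 168.
Sub-indices: SO₂→142, PM2.5→132, PM10→254, NO₂→354, O₃→185, CO→168. Overall AQI = max = 354; dominant pollutant is NO₂.

354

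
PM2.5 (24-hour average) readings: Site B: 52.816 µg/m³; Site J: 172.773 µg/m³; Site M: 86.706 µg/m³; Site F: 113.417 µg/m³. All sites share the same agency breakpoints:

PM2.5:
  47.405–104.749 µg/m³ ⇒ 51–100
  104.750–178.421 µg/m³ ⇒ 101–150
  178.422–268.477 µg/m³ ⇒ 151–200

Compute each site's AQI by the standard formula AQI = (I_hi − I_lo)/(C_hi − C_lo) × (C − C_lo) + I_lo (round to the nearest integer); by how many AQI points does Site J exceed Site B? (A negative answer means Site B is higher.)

90

Site B 52.816: bracket 47.405–104.749 → index 51–100; slope 49/57.344, offset 5.411.
AQI = 51 + 49/57.344·5.411 ≈ 55.62 ⇒ 56.
Site J: row 104.750–178.421 (AQI 101–150). (150−101)·(172.773−104.750)/(178.421−104.750) + 101 = 49·68.023/73.671 + 101 ≈ 146.24 → 146.
Site M 86.706: bracket 47.405–104.749 → index 51–100; slope 49/57.344, offset 39.301.
AQI = 51 + 49/57.344·39.301 ≈ 84.58 ⇒ 85.
Site F 113.417: bracket 104.750–178.421 → index 101–150; slope 49/73.671, offset 8.667.
AQI = 101 + 49/73.671·8.667 ≈ 106.76 ⇒ 107.
AQIs: Site B=56, Site J=146, Site M=85, Site F=107. Site J (146) − Site B (56) = 90.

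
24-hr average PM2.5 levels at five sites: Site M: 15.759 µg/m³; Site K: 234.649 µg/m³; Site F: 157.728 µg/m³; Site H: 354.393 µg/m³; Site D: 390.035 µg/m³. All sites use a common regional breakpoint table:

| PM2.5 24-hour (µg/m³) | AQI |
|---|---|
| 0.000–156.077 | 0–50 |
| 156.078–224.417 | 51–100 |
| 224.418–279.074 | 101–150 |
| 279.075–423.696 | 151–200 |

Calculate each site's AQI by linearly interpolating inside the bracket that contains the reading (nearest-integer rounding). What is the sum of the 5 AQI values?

533

Site M: 15.759 lies in 0.000–156.077, so I_lo=0, I_hi=50, C_lo=0.000, C_hi=156.077.
(50−0)/(156.077−0.000) × (15.759−0.000) + 0 = 50/156.077 × 15.759 + 0 ≈ 5.05 → 5.
Site K: 234.649 lies in 224.418–279.074, so I_lo=101, I_hi=150, C_lo=224.418, C_hi=279.074.
(150−101)/(279.074−224.418) × (234.649−224.418) + 101 = 49/54.656 × 10.231 + 101 ≈ 110.17 → 110.
Site F: 157.728 lies in 156.078–224.417, so I_lo=51, I_hi=100, C_lo=156.078, C_hi=224.417.
(100−51)/(224.417−156.078) × (157.728−156.078) + 51 = 49/68.339 × 1.650 + 51 ≈ 52.18 → 52.
Site H: row 279.075–423.696 (AQI 151–200). (200−151)·(354.393−279.075)/(423.696−279.075) + 151 = 49·75.318/144.621 + 151 ≈ 176.52 → 177.
Site D: 390.035 ∈ [279.075, 423.696] ↔ index [151, 200].
151 + (390.035−279.075)·(200−151)/(423.696−279.075) = 151 + 110.960·49/144.621 ≈ 188.60, so AQI = 189.
AQIs: Site M=5, Site K=110, Site F=52, Site H=177, Site D=189. Sum = 5 + 110 + 52 + 177 + 189 = 533.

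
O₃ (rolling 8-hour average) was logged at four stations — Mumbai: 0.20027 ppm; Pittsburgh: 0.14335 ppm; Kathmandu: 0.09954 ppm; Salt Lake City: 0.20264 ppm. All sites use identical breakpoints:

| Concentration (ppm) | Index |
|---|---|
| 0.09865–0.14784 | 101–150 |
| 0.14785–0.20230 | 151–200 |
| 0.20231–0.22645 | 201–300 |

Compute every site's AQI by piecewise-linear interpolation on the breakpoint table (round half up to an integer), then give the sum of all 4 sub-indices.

Mumbai: row 0.14785–0.20230 (AQI 151–200). (200−151)·(0.20027−0.14785)/(0.20230−0.14785) + 151 = 49·0.05242/0.05445 + 151 ≈ 198.17 → 198.
Pittsburgh 0.14335: bracket 0.09865–0.14784 → index 101–150; slope 49/0.04919, offset 0.04470.
AQI = 101 + 49/0.04919·0.04470 ≈ 145.53 ⇒ 146.
Kathmandu: 0.09954 ∈ [0.09865, 0.14784] ↔ index [101, 150].
101 + (0.09954−0.09865)·(150−101)/(0.14784−0.09865) = 101 + 0.00089·49/0.04919 ≈ 101.89, so AQI = 102.
Salt Lake City: 0.20264 ∈ [0.20231, 0.22645] ↔ index [201, 300].
201 + (0.20264−0.20231)·(300−201)/(0.22645−0.20231) = 201 + 0.00033·99/0.02414 ≈ 202.35, so AQI = 202.
AQIs: Mumbai=198, Pittsburgh=146, Kathmandu=102, Salt Lake City=202. Sum = 198 + 146 + 102 + 202 = 648.

648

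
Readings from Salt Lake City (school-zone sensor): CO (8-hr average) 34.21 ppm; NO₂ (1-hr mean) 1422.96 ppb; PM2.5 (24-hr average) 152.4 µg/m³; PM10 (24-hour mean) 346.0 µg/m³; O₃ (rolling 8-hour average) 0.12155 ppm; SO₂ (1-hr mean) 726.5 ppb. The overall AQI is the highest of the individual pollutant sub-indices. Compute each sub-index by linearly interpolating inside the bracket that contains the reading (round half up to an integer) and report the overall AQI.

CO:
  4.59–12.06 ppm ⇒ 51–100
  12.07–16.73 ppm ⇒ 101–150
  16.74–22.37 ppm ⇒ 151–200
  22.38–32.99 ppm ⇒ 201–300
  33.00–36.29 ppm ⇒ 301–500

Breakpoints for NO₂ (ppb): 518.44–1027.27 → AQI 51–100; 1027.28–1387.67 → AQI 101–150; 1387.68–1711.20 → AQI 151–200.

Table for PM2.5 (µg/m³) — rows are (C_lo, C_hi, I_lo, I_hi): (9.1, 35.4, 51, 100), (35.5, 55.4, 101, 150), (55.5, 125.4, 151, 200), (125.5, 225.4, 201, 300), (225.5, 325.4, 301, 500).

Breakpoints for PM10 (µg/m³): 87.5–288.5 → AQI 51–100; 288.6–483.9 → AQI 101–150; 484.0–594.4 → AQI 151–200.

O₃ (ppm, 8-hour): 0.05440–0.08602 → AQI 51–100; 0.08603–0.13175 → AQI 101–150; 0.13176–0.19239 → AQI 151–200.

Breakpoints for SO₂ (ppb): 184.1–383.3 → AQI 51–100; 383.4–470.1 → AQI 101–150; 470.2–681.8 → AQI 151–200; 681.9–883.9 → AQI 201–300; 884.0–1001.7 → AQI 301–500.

374

CO 34.21: bracket 33.00–36.29 → index 301–500; slope 199/3.29, offset 1.21.
AQI = 301 + 199/3.29·1.21 ≈ 374.19 ⇒ 374.
NO₂ 1422.96: bracket 1387.68–1711.20 → index 151–200; slope 49/323.52, offset 35.28.
AQI = 151 + 49/323.52·35.28 ≈ 156.34 ⇒ 156.
PM2.5: 152.4 ∈ [125.5, 225.4] ↔ index [201, 300].
201 + (152.4−125.5)·(300−201)/(225.4−125.5) = 201 + 26.9·99/99.9 ≈ 227.66, so AQI = 228.
PM10: row 288.6–483.9 (AQI 101–150). (150−101)·(346.0−288.6)/(483.9−288.6) + 101 = 49·57.4/195.3 + 101 ≈ 115.40 → 115.
O₃: row 0.08603–0.13175 (AQI 101–150). (150−101)·(0.12155−0.08603)/(0.13175−0.08603) + 101 = 49·0.03552/0.04572 + 101 ≈ 139.07 → 139.
SO₂: 726.5 ∈ [681.9, 883.9] ↔ index [201, 300].
201 + (726.5−681.9)·(300−201)/(883.9−681.9) = 201 + 44.6·99/202.0 ≈ 222.86, so AQI = 223.
Sub-indices: CO→374, NO₂→156, PM2.5→228, PM10→115, O₃→139, SO₂→223. Overall AQI = max = 374; dominant pollutant is CO.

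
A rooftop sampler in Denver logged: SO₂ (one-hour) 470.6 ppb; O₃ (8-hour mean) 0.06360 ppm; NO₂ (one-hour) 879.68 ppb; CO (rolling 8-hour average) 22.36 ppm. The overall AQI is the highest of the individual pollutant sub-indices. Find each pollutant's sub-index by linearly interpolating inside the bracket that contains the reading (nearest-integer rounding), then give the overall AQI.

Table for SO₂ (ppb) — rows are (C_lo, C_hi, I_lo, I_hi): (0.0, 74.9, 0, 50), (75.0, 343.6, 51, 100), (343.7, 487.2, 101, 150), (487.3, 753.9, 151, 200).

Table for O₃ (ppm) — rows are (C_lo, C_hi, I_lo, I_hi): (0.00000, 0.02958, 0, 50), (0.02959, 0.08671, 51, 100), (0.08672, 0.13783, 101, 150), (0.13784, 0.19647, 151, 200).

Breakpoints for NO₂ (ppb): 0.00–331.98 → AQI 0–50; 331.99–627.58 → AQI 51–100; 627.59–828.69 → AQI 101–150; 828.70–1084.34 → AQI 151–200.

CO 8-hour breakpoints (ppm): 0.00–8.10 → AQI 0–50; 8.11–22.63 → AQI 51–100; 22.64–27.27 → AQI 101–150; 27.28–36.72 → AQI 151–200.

SO₂ 470.6: bracket 343.7–487.2 → index 101–150; slope 49/143.5, offset 126.9.
AQI = 101 + 49/143.5·126.9 ≈ 144.33 ⇒ 144.
O₃ 0.06360: bracket 0.02959–0.08671 → index 51–100; slope 49/0.05712, offset 0.03401.
AQI = 51 + 49/0.05712·0.03401 ≈ 80.18 ⇒ 80.
NO₂: 879.68 lies in 828.70–1084.34, so I_lo=151, I_hi=200, C_lo=828.70, C_hi=1084.34.
(200−151)/(1084.34−828.70) × (879.68−828.70) + 151 = 49/255.64 × 50.98 + 151 ≈ 160.77 → 161.
CO: 22.36 ∈ [8.11, 22.63] ↔ index [51, 100].
51 + (22.36−8.11)·(100−51)/(22.63−8.11) = 51 + 14.25·49/14.52 ≈ 99.09, so AQI = 99.
Sub-indices: SO₂→144, O₃→80, NO₂→161, CO→99. Overall AQI = max = 161; dominant pollutant is NO₂.

161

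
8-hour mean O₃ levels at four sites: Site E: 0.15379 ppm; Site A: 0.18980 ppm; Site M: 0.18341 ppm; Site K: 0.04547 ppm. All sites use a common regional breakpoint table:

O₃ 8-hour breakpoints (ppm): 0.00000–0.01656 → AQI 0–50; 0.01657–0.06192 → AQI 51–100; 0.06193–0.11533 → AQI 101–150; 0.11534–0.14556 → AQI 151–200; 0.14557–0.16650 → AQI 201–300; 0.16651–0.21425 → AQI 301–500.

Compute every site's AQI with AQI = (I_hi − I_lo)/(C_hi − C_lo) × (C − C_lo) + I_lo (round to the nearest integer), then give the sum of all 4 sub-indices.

1091

Site E: row 0.14557–0.16650 (AQI 201–300). (300−201)·(0.15379−0.14557)/(0.16650−0.14557) + 201 = 99·0.00822/0.02093 + 201 ≈ 239.88 → 240.
Site A 0.18980: bracket 0.16651–0.21425 → index 301–500; slope 199/0.04774, offset 0.02329.
AQI = 301 + 199/0.04774·0.02329 ≈ 398.08 ⇒ 398.
Site M: 0.18341 ∈ [0.16651, 0.21425] ↔ index [301, 500].
301 + (0.18341−0.16651)·(500−301)/(0.21425−0.16651) = 301 + 0.01690·199/0.04774 ≈ 371.45, so AQI = 371.
Site K: 0.04547 ∈ [0.01657, 0.06192] ↔ index [51, 100].
51 + (0.04547−0.01657)·(100−51)/(0.06192−0.01657) = 51 + 0.02890·49/0.04535 ≈ 82.23, so AQI = 82.
AQIs: Site E=240, Site A=398, Site M=371, Site K=82. Sum = 240 + 398 + 371 + 82 = 1091.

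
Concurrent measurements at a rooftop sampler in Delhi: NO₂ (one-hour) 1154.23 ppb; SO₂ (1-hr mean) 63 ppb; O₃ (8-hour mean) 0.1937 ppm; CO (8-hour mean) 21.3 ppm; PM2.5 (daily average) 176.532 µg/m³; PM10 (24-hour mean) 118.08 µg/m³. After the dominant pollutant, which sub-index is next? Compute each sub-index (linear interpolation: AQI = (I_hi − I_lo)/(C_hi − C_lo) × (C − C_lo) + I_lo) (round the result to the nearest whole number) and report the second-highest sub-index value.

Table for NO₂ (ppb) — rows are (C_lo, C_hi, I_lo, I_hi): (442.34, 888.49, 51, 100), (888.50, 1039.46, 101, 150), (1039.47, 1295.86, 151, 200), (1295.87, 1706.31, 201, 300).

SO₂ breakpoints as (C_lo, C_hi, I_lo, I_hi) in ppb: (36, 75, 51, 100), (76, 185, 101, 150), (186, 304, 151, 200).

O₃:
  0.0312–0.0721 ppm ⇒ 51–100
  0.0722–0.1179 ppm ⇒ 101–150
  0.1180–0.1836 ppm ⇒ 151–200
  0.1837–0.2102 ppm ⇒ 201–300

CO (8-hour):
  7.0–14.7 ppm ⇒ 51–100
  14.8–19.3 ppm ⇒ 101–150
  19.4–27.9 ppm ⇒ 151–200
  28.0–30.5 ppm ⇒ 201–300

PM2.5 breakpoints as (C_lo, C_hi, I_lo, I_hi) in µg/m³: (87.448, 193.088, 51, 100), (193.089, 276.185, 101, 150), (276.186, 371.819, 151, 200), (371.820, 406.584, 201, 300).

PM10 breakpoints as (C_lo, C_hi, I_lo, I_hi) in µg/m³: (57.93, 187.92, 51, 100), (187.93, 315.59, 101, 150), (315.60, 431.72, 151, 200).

NO₂: 1154.23 ∈ [1039.47, 1295.86] ↔ index [151, 200].
151 + (1154.23−1039.47)·(200−151)/(1295.86−1039.47) = 151 + 114.76·49/256.39 ≈ 172.93, so AQI = 173.
SO₂: row 36–75 (AQI 51–100). (100−51)·(63−36)/(75−36) + 51 = 49·27/39 + 51 ≈ 84.92 → 85.
O₃: row 0.1837–0.2102 (AQI 201–300). (300−201)·(0.1937−0.1837)/(0.2102−0.1837) + 201 = 99·0.0100/0.0265 + 201 ≈ 238.36 → 238.
CO 21.3: bracket 19.4–27.9 → index 151–200; slope 49/8.5, offset 1.9.
AQI = 151 + 49/8.5·1.9 ≈ 161.95 ⇒ 162.
PM2.5: 176.532 lies in 87.448–193.088, so I_lo=51, I_hi=100, C_lo=87.448, C_hi=193.088.
(100−51)/(193.088−87.448) × (176.532−87.448) + 51 = 49/105.640 × 89.084 + 51 ≈ 92.32 → 92.
PM10 118.08: bracket 57.93–187.92 → index 51–100; slope 49/129.99, offset 60.15.
AQI = 51 + 49/129.99·60.15 ≈ 73.67 ⇒ 74.
Sub-indices: NO₂→173, SO₂→85, O₃→238, CO→162, PM2.5→92, PM10→74. Ranked high→low: 238, 173, 162, 92, 85, 74. Second-highest sub-index = 173.

173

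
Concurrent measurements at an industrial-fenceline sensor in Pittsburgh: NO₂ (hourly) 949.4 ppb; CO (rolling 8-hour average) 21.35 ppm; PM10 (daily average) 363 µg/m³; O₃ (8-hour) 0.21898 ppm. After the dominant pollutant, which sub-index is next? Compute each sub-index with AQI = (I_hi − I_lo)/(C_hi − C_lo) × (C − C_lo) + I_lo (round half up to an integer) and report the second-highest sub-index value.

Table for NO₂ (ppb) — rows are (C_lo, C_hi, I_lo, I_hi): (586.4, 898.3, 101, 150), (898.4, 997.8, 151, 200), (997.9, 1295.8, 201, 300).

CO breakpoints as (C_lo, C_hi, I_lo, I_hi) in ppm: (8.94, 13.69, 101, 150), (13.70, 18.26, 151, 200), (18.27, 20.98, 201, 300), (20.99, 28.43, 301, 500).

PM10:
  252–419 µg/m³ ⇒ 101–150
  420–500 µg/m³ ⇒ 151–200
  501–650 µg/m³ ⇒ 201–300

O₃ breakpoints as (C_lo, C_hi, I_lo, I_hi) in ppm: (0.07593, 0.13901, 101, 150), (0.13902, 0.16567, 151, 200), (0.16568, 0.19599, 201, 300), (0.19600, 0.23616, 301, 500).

NO₂ 949.4: bracket 898.4–997.8 → index 151–200; slope 49/99.4, offset 51.0.
AQI = 151 + 49/99.4·51.0 ≈ 176.14 ⇒ 176.
CO 21.35: bracket 20.99–28.43 → index 301–500; slope 199/7.44, offset 0.36.
AQI = 301 + 199/7.44·0.36 ≈ 310.63 ⇒ 311.
PM10: 363 ∈ [252, 419] ↔ index [101, 150].
101 + (363−252)·(150−101)/(419−252) = 101 + 111·49/167 ≈ 133.57, so AQI = 134.
O₃: row 0.19600–0.23616 (AQI 301–500). (500−301)·(0.21898−0.19600)/(0.23616−0.19600) + 301 = 199·0.02298/0.04016 + 301 ≈ 414.87 → 415.
Sub-indices: NO₂→176, CO→311, PM10→134, O₃→415. Ranked high→low: 415, 311, 176, 134. Second-highest sub-index = 311.

311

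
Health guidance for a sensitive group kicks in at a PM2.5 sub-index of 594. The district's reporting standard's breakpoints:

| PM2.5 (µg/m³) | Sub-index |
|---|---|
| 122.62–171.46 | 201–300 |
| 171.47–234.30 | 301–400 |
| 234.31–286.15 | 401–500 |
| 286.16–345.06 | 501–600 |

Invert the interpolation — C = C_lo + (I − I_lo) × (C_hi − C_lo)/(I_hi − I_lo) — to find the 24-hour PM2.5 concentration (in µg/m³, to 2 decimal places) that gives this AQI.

341.49

AQI 594 lies in the 501–600 band, which corresponds to 286.16–345.06 µg/m³.
C = 286.16 + (594−501)×(345.06−286.16)/(600−501) = 286.16 + 93×58.90/99 ≈ 341.4903 µg/m³ → 341.49 µg/m³ to 2 dp.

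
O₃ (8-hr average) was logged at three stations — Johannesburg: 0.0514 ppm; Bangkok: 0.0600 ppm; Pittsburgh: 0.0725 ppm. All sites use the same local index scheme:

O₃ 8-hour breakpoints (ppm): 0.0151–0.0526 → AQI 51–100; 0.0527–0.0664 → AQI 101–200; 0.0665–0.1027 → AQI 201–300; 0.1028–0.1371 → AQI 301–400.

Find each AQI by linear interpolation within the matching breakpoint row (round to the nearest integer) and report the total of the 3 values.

Johannesburg: 0.0514 lies in 0.0151–0.0526, so I_lo=51, I_hi=100, C_lo=0.0151, C_hi=0.0526.
(100−51)/(0.0526−0.0151) × (0.0514−0.0151) + 51 = 49/0.0375 × 0.0363 + 51 ≈ 98.43 → 98.
Bangkok: 0.0600 lies in 0.0527–0.0664, so I_lo=101, I_hi=200, C_lo=0.0527, C_hi=0.0664.
(200−101)/(0.0664−0.0527) × (0.0600−0.0527) + 101 = 99/0.0137 × 0.0073 + 101 ≈ 153.75 → 154.
Pittsburgh: row 0.0665–0.1027 (AQI 201–300). (300−201)·(0.0725−0.0665)/(0.1027−0.0665) + 201 = 99·0.0060/0.0362 + 201 ≈ 217.41 → 217.
AQIs: Johannesburg=98, Bangkok=154, Pittsburgh=217. Sum = 98 + 154 + 217 = 469.

469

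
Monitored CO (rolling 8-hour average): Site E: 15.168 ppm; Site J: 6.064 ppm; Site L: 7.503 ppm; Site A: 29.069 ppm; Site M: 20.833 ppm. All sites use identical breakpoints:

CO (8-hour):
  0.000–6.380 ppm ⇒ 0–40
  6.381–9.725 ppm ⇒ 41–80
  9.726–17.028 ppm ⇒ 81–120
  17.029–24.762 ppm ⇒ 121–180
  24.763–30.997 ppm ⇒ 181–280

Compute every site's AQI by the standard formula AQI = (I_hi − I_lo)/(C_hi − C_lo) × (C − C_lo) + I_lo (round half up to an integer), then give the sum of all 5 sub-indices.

Site E: 15.168 ∈ [9.726, 17.028] ↔ index [81, 120].
81 + (15.168−9.726)·(120−81)/(17.028−9.726) = 81 + 5.442·39/7.302 ≈ 110.07, so AQI = 110.
Site J 6.064: bracket 0.000–6.380 → index 0–40; slope 40/6.380, offset 6.064.
AQI = 0 + 40/6.380·6.064 ≈ 38.02 ⇒ 38.
Site L 7.503: bracket 6.381–9.725 → index 41–80; slope 39/3.344, offset 1.122.
AQI = 41 + 39/3.344·1.122 ≈ 54.09 ⇒ 54.
Site A 29.069: bracket 24.763–30.997 → index 181–280; slope 99/6.234, offset 4.306.
AQI = 181 + 99/6.234·4.306 ≈ 249.38 ⇒ 249.
Site M: row 17.029–24.762 (AQI 121–180). (180−121)·(20.833−17.029)/(24.762−17.029) + 121 = 59·3.804/7.733 + 121 ≈ 150.02 → 150.
AQIs: Site E=110, Site J=38, Site L=54, Site A=249, Site M=150. Sum = 110 + 38 + 54 + 249 + 150 = 601.

601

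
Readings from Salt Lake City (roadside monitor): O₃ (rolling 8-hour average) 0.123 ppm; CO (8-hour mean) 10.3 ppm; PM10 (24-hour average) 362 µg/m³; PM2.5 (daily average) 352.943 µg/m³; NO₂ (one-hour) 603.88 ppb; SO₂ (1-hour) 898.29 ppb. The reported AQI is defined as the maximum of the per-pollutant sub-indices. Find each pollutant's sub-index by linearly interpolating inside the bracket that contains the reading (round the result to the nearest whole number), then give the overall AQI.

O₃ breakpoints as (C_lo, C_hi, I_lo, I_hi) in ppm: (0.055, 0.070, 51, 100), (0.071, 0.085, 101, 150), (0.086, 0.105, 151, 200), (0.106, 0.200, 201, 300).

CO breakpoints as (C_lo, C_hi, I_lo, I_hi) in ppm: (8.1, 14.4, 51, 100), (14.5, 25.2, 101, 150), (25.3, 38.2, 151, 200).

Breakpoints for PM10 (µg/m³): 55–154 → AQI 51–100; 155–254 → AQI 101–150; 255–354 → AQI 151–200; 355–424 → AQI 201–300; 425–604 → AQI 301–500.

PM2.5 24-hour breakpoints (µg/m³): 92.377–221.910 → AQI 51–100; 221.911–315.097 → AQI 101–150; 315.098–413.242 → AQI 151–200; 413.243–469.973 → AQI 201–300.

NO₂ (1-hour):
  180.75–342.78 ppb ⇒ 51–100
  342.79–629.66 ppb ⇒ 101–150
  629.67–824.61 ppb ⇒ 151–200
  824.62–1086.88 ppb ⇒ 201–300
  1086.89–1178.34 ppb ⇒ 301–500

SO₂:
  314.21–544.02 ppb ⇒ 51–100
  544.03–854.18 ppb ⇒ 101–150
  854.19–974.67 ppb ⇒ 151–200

219

O₃: 0.123 lies in 0.106–0.200, so I_lo=201, I_hi=300, C_lo=0.106, C_hi=0.200.
(300−201)/(0.200−0.106) × (0.123−0.106) + 201 = 99/0.094 × 0.017 + 201 ≈ 218.90 → 219.
CO: 10.3 lies in 8.1–14.4, so I_lo=51, I_hi=100, C_lo=8.1, C_hi=14.4.
(100−51)/(14.4−8.1) × (10.3−8.1) + 51 = 49/6.3 × 2.2 + 51 ≈ 68.11 → 68.
PM10: 362 ∈ [355, 424] ↔ index [201, 300].
201 + (362−355)·(300−201)/(424−355) = 201 + 7·99/69 ≈ 211.04, so AQI = 211.
PM2.5: 352.943 ∈ [315.098, 413.242] ↔ index [151, 200].
151 + (352.943−315.098)·(200−151)/(413.242−315.098) = 151 + 37.845·49/98.144 ≈ 169.89, so AQI = 170.
NO₂ 603.88: bracket 342.79–629.66 → index 101–150; slope 49/286.87, offset 261.09.
AQI = 101 + 49/286.87·261.09 ≈ 145.60 ⇒ 146.
SO₂: 898.29 lies in 854.19–974.67, so I_lo=151, I_hi=200, C_lo=854.19, C_hi=974.67.
(200−151)/(974.67−854.19) × (898.29−854.19) + 151 = 49/120.48 × 44.10 + 151 ≈ 168.94 → 169.
Sub-indices: O₃→219, CO→68, PM10→211, PM2.5→170, NO₂→146, SO₂→169. Overall AQI = max = 219; dominant pollutant is O₃.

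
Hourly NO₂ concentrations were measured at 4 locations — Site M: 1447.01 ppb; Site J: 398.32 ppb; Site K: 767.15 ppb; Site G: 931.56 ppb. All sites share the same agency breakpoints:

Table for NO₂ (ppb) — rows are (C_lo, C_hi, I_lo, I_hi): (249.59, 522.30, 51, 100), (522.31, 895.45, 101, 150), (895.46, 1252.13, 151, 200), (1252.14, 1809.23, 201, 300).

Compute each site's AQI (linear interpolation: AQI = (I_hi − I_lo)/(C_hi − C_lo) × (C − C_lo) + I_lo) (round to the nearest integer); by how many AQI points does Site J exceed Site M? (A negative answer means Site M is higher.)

-158

Site M 1447.01: bracket 1252.14–1809.23 → index 201–300; slope 99/557.09, offset 194.87.
AQI = 201 + 99/557.09·194.87 ≈ 235.63 ⇒ 236.
Site J: 398.32 ∈ [249.59, 522.30] ↔ index [51, 100].
51 + (398.32−249.59)·(100−51)/(522.30−249.59) = 51 + 148.73·49/272.71 ≈ 77.72, so AQI = 78.
Site K: 767.15 lies in 522.31–895.45, so I_lo=101, I_hi=150, C_lo=522.31, C_hi=895.45.
(150−101)/(895.45−522.31) × (767.15−522.31) + 101 = 49/373.14 × 244.84 + 101 ≈ 133.15 → 133.
Site G: 931.56 lies in 895.46–1252.13, so I_lo=151, I_hi=200, C_lo=895.46, C_hi=1252.13.
(200−151)/(1252.13−895.46) × (931.56−895.46) + 151 = 49/356.67 × 36.10 + 151 ≈ 155.96 → 156.
AQIs: Site M=236, Site J=78, Site K=133, Site G=156. Site J (78) − Site M (236) = -158.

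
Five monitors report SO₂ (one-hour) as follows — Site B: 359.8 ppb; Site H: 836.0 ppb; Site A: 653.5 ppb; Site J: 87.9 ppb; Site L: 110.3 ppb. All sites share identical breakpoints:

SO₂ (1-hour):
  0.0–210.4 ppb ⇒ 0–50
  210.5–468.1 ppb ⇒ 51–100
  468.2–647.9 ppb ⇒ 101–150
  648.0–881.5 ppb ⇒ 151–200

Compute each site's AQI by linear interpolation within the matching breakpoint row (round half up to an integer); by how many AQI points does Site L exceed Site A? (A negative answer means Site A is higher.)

Site B 359.8: bracket 210.5–468.1 → index 51–100; slope 49/257.6, offset 149.3.
AQI = 51 + 49/257.6·149.3 ≈ 79.40 ⇒ 79.
Site H: 836.0 ∈ [648.0, 881.5] ↔ index [151, 200].
151 + (836.0−648.0)·(200−151)/(881.5−648.0) = 151 + 188.0·49/233.5 ≈ 190.45, so AQI = 190.
Site A: 653.5 ∈ [648.0, 881.5] ↔ index [151, 200].
151 + (653.5−648.0)·(200−151)/(881.5−648.0) = 151 + 5.5·49/233.5 ≈ 152.15, so AQI = 152.
Site J: row 0.0–210.4 (AQI 0–50). (50−0)·(87.9−0.0)/(210.4−0.0) + 0 = 50·87.9/210.4 + 0 ≈ 20.89 → 21.
Site L 110.3: bracket 0.0–210.4 → index 0–50; slope 50/210.4, offset 110.3.
AQI = 0 + 50/210.4·110.3 ≈ 26.21 ⇒ 26.
AQIs: Site B=79, Site H=190, Site A=152, Site J=21, Site L=26. Site L (26) − Site A (152) = -126.

-126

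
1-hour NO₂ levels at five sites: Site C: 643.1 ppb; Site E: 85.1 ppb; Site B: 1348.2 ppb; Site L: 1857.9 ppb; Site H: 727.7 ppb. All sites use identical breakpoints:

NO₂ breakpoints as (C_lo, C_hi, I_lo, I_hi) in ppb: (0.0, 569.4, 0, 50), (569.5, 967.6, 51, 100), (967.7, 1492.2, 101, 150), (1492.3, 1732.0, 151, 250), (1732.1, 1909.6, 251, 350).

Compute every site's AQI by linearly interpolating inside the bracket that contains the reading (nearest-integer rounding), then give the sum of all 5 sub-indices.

595

Site C: 643.1 lies in 569.5–967.6, so I_lo=51, I_hi=100, C_lo=569.5, C_hi=967.6.
(100−51)/(967.6−569.5) × (643.1−569.5) + 51 = 49/398.1 × 73.6 + 51 ≈ 60.06 → 60.
Site E: row 0.0–569.4 (AQI 0–50). (50−0)·(85.1−0.0)/(569.4−0.0) + 0 = 50·85.1/569.4 + 0 ≈ 7.47 → 7.
Site B: 1348.2 ∈ [967.7, 1492.2] ↔ index [101, 150].
101 + (1348.2−967.7)·(150−101)/(1492.2−967.7) = 101 + 380.5·49/524.5 ≈ 136.55, so AQI = 137.
Site L: 1857.9 ∈ [1732.1, 1909.6] ↔ index [251, 350].
251 + (1857.9−1732.1)·(350−251)/(1909.6−1732.1) = 251 + 125.8·99/177.5 ≈ 321.16, so AQI = 321.
Site H: row 569.5–967.6 (AQI 51–100). (100−51)·(727.7−569.5)/(967.6−569.5) + 51 = 49·158.2/398.1 + 51 ≈ 70.47 → 70.
AQIs: Site C=60, Site E=7, Site B=137, Site L=321, Site H=70. Sum = 60 + 7 + 137 + 321 + 70 = 595.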